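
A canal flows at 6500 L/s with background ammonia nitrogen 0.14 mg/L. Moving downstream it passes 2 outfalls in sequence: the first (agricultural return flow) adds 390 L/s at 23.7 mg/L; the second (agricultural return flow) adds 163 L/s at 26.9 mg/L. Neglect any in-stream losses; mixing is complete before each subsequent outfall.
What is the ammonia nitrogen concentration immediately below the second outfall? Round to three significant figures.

Below outfall 1: Q → 6890 L/s, C = (6500·0.1400 + 390.0·23.70)/6890 = 1.474 mg/L.
Below outfall 2: Q → 7053 L/s, C = (6890·1.474 + 163.0·26.90)/7053 = 2.061 mg/L.

2.06 mg/L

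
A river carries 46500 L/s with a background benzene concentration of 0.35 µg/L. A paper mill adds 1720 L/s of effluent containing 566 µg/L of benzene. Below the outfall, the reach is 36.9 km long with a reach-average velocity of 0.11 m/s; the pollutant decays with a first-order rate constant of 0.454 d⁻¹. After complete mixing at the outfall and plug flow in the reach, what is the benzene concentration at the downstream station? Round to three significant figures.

3.52 µg/L

Conservation of mass: C = (46500·0.3500 + 1720·566.0) / 48220 = 989800/48220 = 20.53 µg/L.
Travel time t = 36.9·1000 / 0.11 = 335500 s = 93.18 h.
Decay over the reach: 20.53·exp(−kt) = 20.53·0.1716 = 3.522 µg/L.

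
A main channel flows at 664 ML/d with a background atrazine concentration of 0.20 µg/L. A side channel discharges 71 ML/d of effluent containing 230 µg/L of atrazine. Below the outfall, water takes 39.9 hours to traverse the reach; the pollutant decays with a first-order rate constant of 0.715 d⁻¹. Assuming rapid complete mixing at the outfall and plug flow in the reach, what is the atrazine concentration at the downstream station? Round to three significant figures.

6.82 µg/L

After mixing, C = (664.0·0.2000 + 71.00·230.0) / 735.0 = 16460/735.0 = 22.40 µg/L.
Applying C = C₀e^(−kt): 22.40 × 0.3046 = 6.823 µg/L.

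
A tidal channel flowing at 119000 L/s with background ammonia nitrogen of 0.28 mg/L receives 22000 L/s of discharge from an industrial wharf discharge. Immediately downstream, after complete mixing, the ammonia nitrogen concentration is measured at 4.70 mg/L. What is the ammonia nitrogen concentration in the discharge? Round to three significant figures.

28.6 mg/L

Mass balance: 119000·0.2800 + 22000·Cₑ = 141000·4.700
→ Cₑ = (141000·4.700 − 119000·0.2800) / 22000 = 28.61 mg/L.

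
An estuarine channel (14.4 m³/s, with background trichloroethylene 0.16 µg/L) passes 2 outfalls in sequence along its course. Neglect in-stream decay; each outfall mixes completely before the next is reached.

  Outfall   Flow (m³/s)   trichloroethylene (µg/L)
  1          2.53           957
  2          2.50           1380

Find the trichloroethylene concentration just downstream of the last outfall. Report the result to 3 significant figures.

Below outfall 1: Q → 16.93 m³/s, C = (14.40·0.1600 + 2.530·957.0)/16.93 = 143.1 µg/L.
Below outfall 2: Q → 19.43 m³/s, C = (16.93·143.1 + 2.500·1380)/19.43 = 302.3 µg/L.

302 µg/L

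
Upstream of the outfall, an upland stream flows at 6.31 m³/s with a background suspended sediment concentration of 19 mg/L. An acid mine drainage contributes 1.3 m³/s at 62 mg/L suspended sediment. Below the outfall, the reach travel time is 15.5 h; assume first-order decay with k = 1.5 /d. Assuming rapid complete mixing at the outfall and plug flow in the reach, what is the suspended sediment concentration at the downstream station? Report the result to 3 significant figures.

10.0 mg/L

After mixing, C = (6.310·19.00 + 1.300·62.00) / 7.610 = 200.5/7.610 = 26.35 mg/L.
Applying C = C₀e^(−kt): 26.35 × 0.3796 = 10.00 mg/L.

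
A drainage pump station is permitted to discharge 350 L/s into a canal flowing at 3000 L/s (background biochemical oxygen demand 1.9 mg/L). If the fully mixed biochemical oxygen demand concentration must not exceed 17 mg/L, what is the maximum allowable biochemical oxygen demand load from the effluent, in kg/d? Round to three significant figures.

4430 kg/d

Mass balance at the limit: 3000·1.900 + 350.0·Cₑ = 3350·17 → Cₑ = 146.4 mg/L.
350.0 L/s = 0.3500 m³/s. Load = 0.3500 m³/s × 146.4 g/m³ × 86 400 s/d = 4428 kg/d.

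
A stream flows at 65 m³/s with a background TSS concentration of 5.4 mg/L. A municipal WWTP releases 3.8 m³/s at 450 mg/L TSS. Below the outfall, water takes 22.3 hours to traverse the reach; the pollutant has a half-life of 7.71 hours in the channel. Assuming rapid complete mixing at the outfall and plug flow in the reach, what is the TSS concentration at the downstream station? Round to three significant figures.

4.03 mg/L

Flow-weighted average: C = (65.00·5.400 + 3.800·450.0) / 68.80 = 2061/68.80 = 29.96 mg/L.
Half-life 7.71 h → k = ln 2 / 7.71 = 0.08990 h⁻¹ = 2.158 d⁻¹.
After decay, C = 29.96 × e^(−kt) = 29.96 × 0.1347 = 4.035 mg/L.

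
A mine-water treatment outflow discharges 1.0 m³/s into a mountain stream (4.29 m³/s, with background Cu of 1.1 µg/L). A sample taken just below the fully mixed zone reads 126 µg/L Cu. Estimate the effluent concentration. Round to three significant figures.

Mass balance: 4.290·1.100 + 1.000·Cₑ = 5.290·126.0
→ Cₑ = (5.290·126.0 − 4.290·1.100) / 1.000 = 661.8 µg/L.

662 µg/L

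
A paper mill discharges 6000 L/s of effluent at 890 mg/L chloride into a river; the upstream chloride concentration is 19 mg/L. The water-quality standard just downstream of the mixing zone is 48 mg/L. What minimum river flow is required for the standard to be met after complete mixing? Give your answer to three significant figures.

Set C_mix = 48: (Q·19.00 + 6000·890.0) / (Q + 6000) = 48
→ Q = 6000·(890.0 − 48)/(48 − 19.00) = 174200 L/s.

174000 L/s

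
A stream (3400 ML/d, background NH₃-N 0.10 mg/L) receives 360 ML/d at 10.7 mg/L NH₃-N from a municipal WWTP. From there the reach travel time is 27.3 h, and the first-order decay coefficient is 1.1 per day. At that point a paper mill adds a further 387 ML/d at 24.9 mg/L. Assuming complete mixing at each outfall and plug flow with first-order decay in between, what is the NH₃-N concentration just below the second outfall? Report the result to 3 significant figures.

Mixed concentration C = ΣQC/ΣQ = (3400·0.1000 + 360.0·10.70) / 3760 = 4192/3760 = 1.115 mg/L; combined flow 3760 ML/d.
Applying C = C₀e^(−kt): 1.115 × 0.2861 = 0.3190 mg/L.
At the second outfall, C = (3760·0.3190 + 387.0·24.90) / (3760 + 387.0) = 2.613 mg/L.

2.61 mg/L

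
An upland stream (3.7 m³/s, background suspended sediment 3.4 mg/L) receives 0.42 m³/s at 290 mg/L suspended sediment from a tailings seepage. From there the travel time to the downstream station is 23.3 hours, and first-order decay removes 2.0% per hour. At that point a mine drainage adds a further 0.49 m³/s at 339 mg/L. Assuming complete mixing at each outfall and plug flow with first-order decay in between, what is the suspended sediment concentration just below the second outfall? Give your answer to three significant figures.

Conservation of mass: C = (3.700·3.400 + 0.4200·290.0) / 4.120 = 134.4/4.120 = 32.62 mg/L; combined flow 4.120 m³/s.
2.0%/h lost → k = −ln(1 − 0.02) = 0.02020 h⁻¹.
After decay, C = 32.62 × e^(−kt) = 32.62 × 0.6246 = 20.37 mg/L.
Second outfall: C = (4.120·20.37 + 0.4900·339.0)/4.610 = 54.24 mg/L.

54.2 mg/L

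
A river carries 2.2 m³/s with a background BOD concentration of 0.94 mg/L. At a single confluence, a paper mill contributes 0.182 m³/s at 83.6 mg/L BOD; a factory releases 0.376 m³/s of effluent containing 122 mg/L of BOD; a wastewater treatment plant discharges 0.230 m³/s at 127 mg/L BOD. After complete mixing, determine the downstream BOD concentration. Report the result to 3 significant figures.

Mass balance: C = (2.200·0.9400 + 0.1820·83.60 + 0.3760·122.0 + 0.2300·127.0) / 2.988 = 92.37/2.988 = 30.91 mg/L.

30.9 mg/L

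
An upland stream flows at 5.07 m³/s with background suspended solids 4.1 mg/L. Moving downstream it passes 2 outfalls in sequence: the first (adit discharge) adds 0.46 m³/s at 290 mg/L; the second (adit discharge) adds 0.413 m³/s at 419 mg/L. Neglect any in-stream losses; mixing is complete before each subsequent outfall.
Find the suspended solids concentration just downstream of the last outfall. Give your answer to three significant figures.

55.1 mg/L

After outfall 1: Q = 5.070 + 0.4600 = 5.530 m³/s; C = (5.070·4.100 + 0.4600·290.0)/5.530 = 27.88 mg/L.
After outfall 2: Q = 5.530 + 0.4130 = 5.943 m³/s; C = (5.530·27.88 + 0.4130·419.0)/5.943 = 55.06 mg/L.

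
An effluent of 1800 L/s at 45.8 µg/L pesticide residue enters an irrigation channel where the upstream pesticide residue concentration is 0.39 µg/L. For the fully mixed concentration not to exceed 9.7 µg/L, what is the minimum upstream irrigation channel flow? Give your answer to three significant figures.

Set C_mix = 9.7: (Q·0.3900 + 1800·45.80) / (Q + 1800) = 9.7
→ Q = 1800·(45.80 − 9.7)/(9.7 − 0.3900) = 6980 L/s.

6980 L/s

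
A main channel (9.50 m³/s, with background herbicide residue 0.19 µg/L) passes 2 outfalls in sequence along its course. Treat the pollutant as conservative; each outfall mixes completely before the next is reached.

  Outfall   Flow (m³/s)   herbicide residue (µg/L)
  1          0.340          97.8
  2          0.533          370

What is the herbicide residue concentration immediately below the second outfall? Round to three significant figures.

After outfall 1: Q = 9.500 + 0.3400 = 9.840 m³/s; C = (9.500·0.1900 + 0.3400·97.80)/9.840 = 3.563 µg/L.
After outfall 2: Q = 9.840 + 0.5330 = 10.37 m³/s; C = (9.840·3.563 + 0.5330·370.0)/10.37 = 22.39 µg/L.

22.4 µg/L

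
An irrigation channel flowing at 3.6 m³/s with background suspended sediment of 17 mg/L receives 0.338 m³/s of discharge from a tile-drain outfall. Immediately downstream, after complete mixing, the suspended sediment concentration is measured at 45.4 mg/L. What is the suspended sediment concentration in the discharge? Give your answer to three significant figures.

Mass balance: 3.600·17.00 + 0.3380·Cₑ = 3.938·45.40
→ Cₑ = (3.938·45.40 − 3.600·17.00) / 0.3380 = 347.9 mg/L.

348 mg/L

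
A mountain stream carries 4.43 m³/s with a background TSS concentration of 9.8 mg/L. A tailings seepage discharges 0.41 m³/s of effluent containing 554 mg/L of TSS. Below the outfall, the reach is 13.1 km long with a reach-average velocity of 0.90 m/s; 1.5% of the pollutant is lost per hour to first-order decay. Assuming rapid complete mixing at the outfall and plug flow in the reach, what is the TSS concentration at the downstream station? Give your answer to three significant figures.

Conservation of mass: C = (4.430·9.800 + 0.4100·554.0) / 4.840 = 270.6/4.840 = 55.90 mg/L.
Travel time t = 13.1·1000 / 0.90 = 14560 s = 4.043 h.
1.5%/h lost → k = −ln(1 − 0.015) = 0.01511 h⁻¹.
Applying C = C₀e^(−kt): 55.90 × 0.9407 = 52.59 mg/L.

52.6 mg/L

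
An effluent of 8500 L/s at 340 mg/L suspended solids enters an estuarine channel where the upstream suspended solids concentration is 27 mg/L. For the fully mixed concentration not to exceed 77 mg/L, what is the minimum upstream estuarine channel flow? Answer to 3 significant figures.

Set C_mix = 77: (Q·27.00 + 8500·340.0) / (Q + 8500) = 77
→ Q = 8500·(340.0 − 77)/(77 − 27.00) = 44710 L/s.

44700 L/s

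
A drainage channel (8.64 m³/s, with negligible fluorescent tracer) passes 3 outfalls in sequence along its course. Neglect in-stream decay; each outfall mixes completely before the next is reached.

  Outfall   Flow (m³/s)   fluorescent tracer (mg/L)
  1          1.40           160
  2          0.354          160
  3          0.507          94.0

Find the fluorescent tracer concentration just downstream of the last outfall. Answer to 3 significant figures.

30.1 mg/L

After outfall 1: Q = 8.640 + 1.400 = 10.04 m³/s; C = (8.640·0 + 1.400·160.0)/10.04 = 22.31 mg/L.
After outfall 2: Q = 10.04 + 0.3540 = 10.39 m³/s; C = (10.04·22.31 + 0.3540·160.0)/10.39 = 27.00 mg/L.
After outfall 3: Q = 10.39 + 0.5070 = 10.90 m³/s; C = (10.39·27.00 + 0.5070·94.00)/10.90 = 30.12 mg/L.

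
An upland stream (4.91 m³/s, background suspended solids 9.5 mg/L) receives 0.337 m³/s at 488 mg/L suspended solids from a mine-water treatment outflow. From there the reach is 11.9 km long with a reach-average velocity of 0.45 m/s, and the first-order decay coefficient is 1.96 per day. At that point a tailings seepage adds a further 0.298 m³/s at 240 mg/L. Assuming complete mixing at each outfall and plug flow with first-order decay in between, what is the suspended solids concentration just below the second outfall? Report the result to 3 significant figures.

Mixed concentration C = ΣQC/ΣQ = (4.910·9.500 + 0.3370·488.0) / 5.247 = 211.1/5.247 = 40.23 mg/L; combined flow 5.247 m³/s.
Travel time t = 11.9·1000 / 0.45 = 26440 s = 7.346 h.
First-order decay: C = 40.23·exp(−k·t) = 40.23·0.5489 = 22.08 mg/L.
At the second outfall, C = (5.247·22.08 + 0.2980·240.0) / (5.247 + 0.2980) = 33.79 mg/L.

33.8 mg/L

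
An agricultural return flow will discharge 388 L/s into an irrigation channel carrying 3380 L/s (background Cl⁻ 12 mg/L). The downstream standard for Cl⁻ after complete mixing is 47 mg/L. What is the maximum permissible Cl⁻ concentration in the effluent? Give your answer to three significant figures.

352 mg/L

At the limit, (Qr·Cr + Qe·Cₑ)/(Qr + Qe) = 47:
Cₑ = (3768·47 − 3380·12.00) / 388.0 = 351.9 mg/L.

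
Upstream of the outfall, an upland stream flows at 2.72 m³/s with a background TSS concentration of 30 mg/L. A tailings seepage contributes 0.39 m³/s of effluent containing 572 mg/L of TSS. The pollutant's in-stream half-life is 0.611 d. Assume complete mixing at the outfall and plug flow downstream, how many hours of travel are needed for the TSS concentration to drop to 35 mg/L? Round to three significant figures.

Flow-weighted average: C = (2.720·30.00 + 0.3900·572.0) / 3.110 = 304.7/3.110 = 97.97 mg/L.
Half-life 0.611 d → k = ln 2 / 0.611 = 1.134 d⁻¹.
97.97·exp(−k·t) = 35 → t = ln(97.97/35)/k = 78390 s = 21.78 h.

21.8 h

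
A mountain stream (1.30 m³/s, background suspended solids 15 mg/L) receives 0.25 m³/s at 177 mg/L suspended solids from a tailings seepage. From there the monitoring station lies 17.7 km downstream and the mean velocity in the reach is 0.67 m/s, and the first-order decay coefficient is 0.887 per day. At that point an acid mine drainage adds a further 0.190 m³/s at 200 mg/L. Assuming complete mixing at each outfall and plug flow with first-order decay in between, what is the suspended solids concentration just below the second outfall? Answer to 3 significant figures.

49.8 mg/L

Conservation of mass: C = (1.300·15.00 + 0.2500·177.0) / 1.550 = 63.75/1.550 = 41.13 mg/L; combined flow 1.550 m³/s.
Travel time t = 17.7·1000 / 0.67 = 26420 s = 7.338 h.
Applying C = C₀e^(−kt): 41.13 × 0.7625 = 31.36 mg/L.
At the second outfall, C = (1.550·31.36 + 0.1900·200.0) / (1.550 + 0.1900) = 49.77 mg/L.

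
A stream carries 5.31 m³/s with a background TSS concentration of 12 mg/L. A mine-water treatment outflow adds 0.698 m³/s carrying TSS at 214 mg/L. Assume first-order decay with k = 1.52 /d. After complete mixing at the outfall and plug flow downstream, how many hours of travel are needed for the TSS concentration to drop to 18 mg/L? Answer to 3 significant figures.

10.7 h

Conservation of mass: C = (5.310·12.00 + 0.6980·214.0) / 6.008 = 213.1/6.008 = 35.47 mg/L.
35.47·exp(−k·t) = 18 → t = ln(35.47/18)/k = 38550 s = 10.71 h.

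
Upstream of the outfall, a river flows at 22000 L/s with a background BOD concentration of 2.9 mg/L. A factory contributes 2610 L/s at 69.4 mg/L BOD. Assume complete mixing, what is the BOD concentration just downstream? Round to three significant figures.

Flow-weighted average: C = (22000·2.900 + 2610·69.40) / 24610 = 244900/24610 = 9.953 mg/L.

9.95 mg/L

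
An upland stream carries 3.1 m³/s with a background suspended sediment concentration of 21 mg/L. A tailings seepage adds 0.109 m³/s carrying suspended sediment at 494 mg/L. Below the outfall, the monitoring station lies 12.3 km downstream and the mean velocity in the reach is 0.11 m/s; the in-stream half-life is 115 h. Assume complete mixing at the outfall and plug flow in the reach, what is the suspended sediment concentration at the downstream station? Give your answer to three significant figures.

Mixed concentration C = ΣQC/ΣQ = (3.100·21.00 + 0.1090·494.0) / 3.209 = 118.9/3.209 = 37.07 mg/L.
Travel time t = 12.3·1000 / 0.11 = 111800 s = 31.06 h.
Half-life 115 h → k = ln 2 / 115 = 0.006027 h⁻¹ = 0.1447 d⁻¹.
After decay, C = 37.07 × e^(−kt) = 37.07 × 0.8293 = 30.74 mg/L.

30.7 mg/L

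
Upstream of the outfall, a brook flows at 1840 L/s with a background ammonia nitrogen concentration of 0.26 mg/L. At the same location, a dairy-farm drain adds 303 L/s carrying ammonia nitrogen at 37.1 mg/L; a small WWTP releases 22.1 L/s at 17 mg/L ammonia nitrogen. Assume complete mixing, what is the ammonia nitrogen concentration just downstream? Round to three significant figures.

Flow-weighted average: C = (1840·0.2600 + 303.0·37.10 + 22.10·17.00) / 2165 = 12100/2165 = 5.587 mg/L.

5.59 mg/L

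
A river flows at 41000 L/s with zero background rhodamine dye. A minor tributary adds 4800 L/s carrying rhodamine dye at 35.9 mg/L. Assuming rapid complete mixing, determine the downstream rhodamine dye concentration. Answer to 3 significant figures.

Flow-weighted average: C = (41000·0 + 4800·35.90) / 45800 = 172300/45800 = 3.762 mg/L.

3.76 mg/L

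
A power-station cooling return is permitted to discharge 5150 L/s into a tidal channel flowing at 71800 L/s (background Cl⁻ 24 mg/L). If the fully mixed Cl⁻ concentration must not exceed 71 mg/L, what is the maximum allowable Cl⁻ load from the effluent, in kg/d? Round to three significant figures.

Mass balance at the limit: 71800·24.00 + 5150·Cₑ = 76950·71 → Cₑ = 726.3 mg/L.
5150 L/s = 5.150 m³/s. Load = 5.150 m³/s × 726.3 g/m³ × 86 400 s/d = 323200 kg/d.

323000 kg/d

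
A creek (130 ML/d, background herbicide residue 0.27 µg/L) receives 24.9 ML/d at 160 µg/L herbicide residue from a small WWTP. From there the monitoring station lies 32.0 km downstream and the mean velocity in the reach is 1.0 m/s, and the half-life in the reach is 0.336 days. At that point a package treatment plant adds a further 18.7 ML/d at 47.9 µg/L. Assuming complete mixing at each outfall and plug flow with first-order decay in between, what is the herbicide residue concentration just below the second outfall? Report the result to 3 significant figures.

15.9 µg/L

Mass balance: C = (130.0·0.2700 + 24.90·160.0) / 154.9 = 4019/154.9 = 25.95 µg/L; combined flow 154.9 ML/d.
Travel time t = 32.0·1000 / 1.0 = 32000 s = 8.889 h.
Half-life 0.336 d → k = ln 2 / 0.336 = 2.063 d⁻¹.
Decay over the reach: 25.95·exp(−kt) = 25.95·0.4658 = 12.09 µg/L.
At the second outfall, C = (154.9·12.09 + 18.70·47.90) / (154.9 + 18.70) = 15.94 µg/L.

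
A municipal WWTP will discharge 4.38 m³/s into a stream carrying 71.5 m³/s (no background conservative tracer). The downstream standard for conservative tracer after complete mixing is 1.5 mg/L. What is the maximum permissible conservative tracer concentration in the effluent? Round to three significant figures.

26.0 mg/L

At the limit, (Qr·Cr + Qe·Cₑ)/(Qr + Qe) = 1.5:
Cₑ = (75.88·1.5 − 71.50·0) / 4.380 = 25.99 mg/L.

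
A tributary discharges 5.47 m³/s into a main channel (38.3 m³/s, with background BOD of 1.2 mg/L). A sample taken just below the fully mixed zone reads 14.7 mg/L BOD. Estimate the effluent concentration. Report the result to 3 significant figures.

Mass balance: 38.30·1.200 + 5.470·Cₑ = 43.77·14.70
→ Cₑ = (43.77·14.70 − 38.30·1.200) / 5.470 = 109.2 mg/L.

109 mg/L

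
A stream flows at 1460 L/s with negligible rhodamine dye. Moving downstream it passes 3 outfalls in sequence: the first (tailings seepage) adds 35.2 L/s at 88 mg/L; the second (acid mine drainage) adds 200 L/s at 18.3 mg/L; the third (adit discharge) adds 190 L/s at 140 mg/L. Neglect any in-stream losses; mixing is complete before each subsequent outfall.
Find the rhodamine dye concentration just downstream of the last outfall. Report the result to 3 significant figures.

17.7 mg/L

After outfall 1: Q = 1460 + 35.20 = 1495 L/s; C = (1460·0 + 35.20·88.00)/1495 = 2.072 mg/L.
After outfall 2: Q = 1495 + 200.0 = 1695 L/s; C = (1495·2.072 + 200.0·18.30)/1695 = 3.986 mg/L.
After outfall 3: Q = 1695 + 190.0 = 1885 L/s; C = (1695·3.986 + 190.0·140.0)/1885 = 17.69 mg/L.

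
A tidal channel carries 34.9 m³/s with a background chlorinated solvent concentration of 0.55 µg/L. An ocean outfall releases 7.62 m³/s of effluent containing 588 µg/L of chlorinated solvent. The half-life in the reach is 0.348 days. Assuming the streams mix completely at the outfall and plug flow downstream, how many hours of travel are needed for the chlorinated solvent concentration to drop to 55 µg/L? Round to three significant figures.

7.89 h

Flow-weighted average: C = (34.90·0.5500 + 7.620·588.0) / 42.52 = 4500/42.52 = 105.8 µg/L.
Half-life 0.348 d → k = ln 2 / 0.348 = 1.992 d⁻¹.
105.8·exp(−k·t) = 55 → t = ln(105.8/55)/k = 28390 s = 7.886 h.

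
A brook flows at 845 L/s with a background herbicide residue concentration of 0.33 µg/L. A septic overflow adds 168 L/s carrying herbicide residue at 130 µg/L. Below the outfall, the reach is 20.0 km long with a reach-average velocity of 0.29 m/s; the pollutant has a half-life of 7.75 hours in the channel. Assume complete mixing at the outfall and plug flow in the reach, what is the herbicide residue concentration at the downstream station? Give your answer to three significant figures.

Mixed concentration C = ΣQC/ΣQ = (845.0·0.3300 + 168.0·130.0) / 1013 = 22120/1013 = 21.83 µg/L.
Travel time t = 20.0·1000 / 0.29 = 68970 s = 19.16 h.
Half-life 7.75 h → k = ln 2 / 7.75 = 0.08944 h⁻¹ = 2.147 d⁻¹.
After decay, C = 21.83 × e^(−kt) = 21.83 × 0.1803 = 3.936 µg/L.

3.94 µg/L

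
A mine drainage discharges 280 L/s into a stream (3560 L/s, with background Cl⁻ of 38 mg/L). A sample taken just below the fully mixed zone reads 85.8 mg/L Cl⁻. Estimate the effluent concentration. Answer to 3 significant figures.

694 mg/L

Mass balance: 3560·38.00 + 280.0·Cₑ = 3840·85.80
→ Cₑ = (3840·85.80 − 3560·38.00) / 280.0 = 693.5 mg/L.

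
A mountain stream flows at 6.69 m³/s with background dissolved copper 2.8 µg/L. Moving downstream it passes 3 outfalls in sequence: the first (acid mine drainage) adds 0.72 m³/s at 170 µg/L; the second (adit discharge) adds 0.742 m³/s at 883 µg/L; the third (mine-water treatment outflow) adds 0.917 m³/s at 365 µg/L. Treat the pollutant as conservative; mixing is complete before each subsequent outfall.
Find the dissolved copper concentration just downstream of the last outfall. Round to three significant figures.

125 µg/L

Outfall 1: combined Q = 7.410 m³/s; C = (6.690·2.800 + 0.7200·170.0)/7.410 = 19.05 µg/L.
Outfall 2: combined Q = 8.152 m³/s; C = (7.410·19.05 + 0.7420·883.0)/8.152 = 97.68 µg/L.
Outfall 3: combined Q = 9.069 m³/s; C = (8.152·97.68 + 0.9170·365.0)/9.069 = 124.7 µg/L.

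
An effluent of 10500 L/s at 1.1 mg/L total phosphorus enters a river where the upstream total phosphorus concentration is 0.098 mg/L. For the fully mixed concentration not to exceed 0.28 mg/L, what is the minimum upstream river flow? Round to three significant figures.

47300 L/s

Set C_mix = 0.28: (Q·0.09800 + 10500·1.100) / (Q + 10500) = 0.28
→ Q = 10500·(1.100 − 0.28)/(0.28 − 0.09800) = 47310 L/s.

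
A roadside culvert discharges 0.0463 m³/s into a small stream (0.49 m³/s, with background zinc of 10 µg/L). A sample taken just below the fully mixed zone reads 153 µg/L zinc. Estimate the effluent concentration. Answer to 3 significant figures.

1670 µg/L

Mass balance: 0.4900·10.00 + 0.04630·Cₑ = 0.5363·153.0
→ Cₑ = (0.5363·153.0 − 0.4900·10.00) / 0.04630 = 1666 µg/L.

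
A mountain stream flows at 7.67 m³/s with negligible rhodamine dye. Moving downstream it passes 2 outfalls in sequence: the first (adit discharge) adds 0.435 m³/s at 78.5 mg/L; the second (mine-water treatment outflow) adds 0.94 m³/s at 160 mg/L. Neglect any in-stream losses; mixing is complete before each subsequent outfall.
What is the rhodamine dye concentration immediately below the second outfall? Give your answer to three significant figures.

20.4 mg/L

After outfall 1: Q = 7.670 + 0.4350 = 8.105 m³/s; C = (7.670·0 + 0.4350·78.50)/8.105 = 4.213 mg/L.
After outfall 2: Q = 8.105 + 0.9400 = 9.045 m³/s; C = (8.105·4.213 + 0.9400·160.0)/9.045 = 20.40 mg/L.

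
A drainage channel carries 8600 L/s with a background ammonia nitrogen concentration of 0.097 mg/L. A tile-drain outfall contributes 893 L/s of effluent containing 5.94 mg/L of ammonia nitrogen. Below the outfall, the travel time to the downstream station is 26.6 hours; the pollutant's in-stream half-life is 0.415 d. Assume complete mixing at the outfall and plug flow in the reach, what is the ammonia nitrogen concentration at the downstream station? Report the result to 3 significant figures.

After mixing, C = (8600·0.09700 + 893.0·5.940) / 9493 = 6139/9493 = 0.6466 mg/L.
Half-life 0.415 d → k = ln 2 / 0.415 = 1.670 d⁻¹.
After decay, C = 0.6466 × e^(−kt) = 0.6466 × 0.1571 = 0.1016 mg/L.

0.102 mg/L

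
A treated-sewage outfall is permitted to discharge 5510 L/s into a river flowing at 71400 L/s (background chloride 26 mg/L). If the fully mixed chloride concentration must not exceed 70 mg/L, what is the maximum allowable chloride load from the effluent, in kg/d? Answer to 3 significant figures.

305000 kg/d

Mass balance at the limit: 71400·26.00 + 5510·Cₑ = 76910·70 → Cₑ = 640.2 mg/L.
5510 L/s = 5.510 m³/s. Load = 5.510 m³/s × 640.2 g/m³ × 86 400 s/d = 304800 kg/d.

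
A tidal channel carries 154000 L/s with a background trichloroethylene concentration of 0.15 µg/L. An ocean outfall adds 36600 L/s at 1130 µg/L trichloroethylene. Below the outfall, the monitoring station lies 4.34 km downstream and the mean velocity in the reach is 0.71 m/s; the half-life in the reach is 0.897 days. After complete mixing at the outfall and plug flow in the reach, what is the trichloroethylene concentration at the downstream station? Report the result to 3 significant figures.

206 µg/L

Mass balance: C = (154000·0.1500 + 36600·1130) / 190600 = 41380000/190600 = 217.1 µg/L.
Travel time t = 4.34·1000 / 0.71 = 6113 s = 1.698 h.
Half-life 0.897 d → k = ln 2 / 0.897 = 0.7727 d⁻¹.
Applying C = C₀e^(−kt): 217.1 × 0.9468 = 205.6 µg/L.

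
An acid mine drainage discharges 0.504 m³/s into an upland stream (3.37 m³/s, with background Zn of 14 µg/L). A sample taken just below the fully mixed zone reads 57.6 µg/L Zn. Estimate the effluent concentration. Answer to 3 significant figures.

Mass balance: 3.370·14.00 + 0.5040·Cₑ = 3.874·57.60
→ Cₑ = (3.874·57.60 − 3.370·14.00) / 0.5040 = 349.1 µg/L.

349 µg/L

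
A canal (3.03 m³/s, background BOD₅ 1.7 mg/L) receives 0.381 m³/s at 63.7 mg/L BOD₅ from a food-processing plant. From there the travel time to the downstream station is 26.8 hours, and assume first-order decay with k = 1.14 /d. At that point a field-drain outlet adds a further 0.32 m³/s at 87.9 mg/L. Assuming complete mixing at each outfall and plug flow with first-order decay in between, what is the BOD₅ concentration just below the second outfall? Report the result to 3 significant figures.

9.75 mg/L

After mixing, C = (3.030·1.700 + 0.3810·63.70) / 3.411 = 29.42/3.411 = 8.625 mg/L; combined flow 3.411 m³/s.
First-order decay: C = 8.625·exp(−k·t) = 8.625·0.2800 = 2.415 mg/L.
At the second outfall, C = (3.411·2.415 + 0.3200·87.90) / (3.411 + 0.3200) = 9.747 mg/L.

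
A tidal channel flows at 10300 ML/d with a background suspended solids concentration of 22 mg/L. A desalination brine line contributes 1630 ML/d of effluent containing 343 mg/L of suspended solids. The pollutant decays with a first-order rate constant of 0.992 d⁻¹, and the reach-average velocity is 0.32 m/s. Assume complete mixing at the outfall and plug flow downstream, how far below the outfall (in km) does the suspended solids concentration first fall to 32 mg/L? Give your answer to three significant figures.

20.1 km

Mass balance: C = (10300·22.00 + 1630·343.0) / 11930 = 785700/11930 = 65.86 mg/L.
Set 65.86·exp(−k·t) = 32 → t = ln(65.86/32)/k = 62860 s = 17.46 h.
Distance = v·t = 0.32·62860 = 20120 m = 20.12 km.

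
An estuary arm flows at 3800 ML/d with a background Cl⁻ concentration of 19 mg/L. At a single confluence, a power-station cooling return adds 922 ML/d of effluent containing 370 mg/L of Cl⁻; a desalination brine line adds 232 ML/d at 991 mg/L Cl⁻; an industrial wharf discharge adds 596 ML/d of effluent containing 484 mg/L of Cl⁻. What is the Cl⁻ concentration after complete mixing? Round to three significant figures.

Conservation of mass: C = (3800·19.00 + 922.0·370.0 + 232.0·991.0 + 596.0·484.0) / 5550 = 931700/5550 = 167.9 mg/L.

168 mg/L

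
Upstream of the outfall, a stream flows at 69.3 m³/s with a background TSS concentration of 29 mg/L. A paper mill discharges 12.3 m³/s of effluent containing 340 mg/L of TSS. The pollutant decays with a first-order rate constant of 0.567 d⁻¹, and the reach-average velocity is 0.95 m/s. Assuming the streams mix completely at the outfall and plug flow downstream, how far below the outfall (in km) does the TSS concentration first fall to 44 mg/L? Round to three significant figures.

After mixing, C = (69.30·29.00 + 12.30·340.0) / 81.60 = 6192/81.60 = 75.88 mg/L.
Set 75.88·exp(−k·t) = 44 → t = ln(75.88/44)/k = 83040 s = 23.07 h.
Distance = v·t = 0.95·83040 = 78890 m = 78.89 km.

78.9 km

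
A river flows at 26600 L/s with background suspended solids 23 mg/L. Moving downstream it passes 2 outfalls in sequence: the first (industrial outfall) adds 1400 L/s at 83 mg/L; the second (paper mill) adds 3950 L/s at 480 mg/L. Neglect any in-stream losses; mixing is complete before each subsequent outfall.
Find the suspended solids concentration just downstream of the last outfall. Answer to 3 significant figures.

82.1 mg/L

Outfall 1: combined Q = 28000 L/s; C = (26600·23.00 + 1400·83.00)/28000 = 26.00 mg/L.
Outfall 2: combined Q = 31950 L/s; C = (28000·26.00 + 3950·480.0)/31950 = 82.13 mg/L.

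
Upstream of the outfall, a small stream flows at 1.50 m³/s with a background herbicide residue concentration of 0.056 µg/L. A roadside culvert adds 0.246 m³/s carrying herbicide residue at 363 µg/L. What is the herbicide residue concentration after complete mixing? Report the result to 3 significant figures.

After mixing, C = (1.500·0.05600 + 0.2460·363.0) / 1.746 = 89.38/1.746 = 51.19 µg/L.

51.2 µg/L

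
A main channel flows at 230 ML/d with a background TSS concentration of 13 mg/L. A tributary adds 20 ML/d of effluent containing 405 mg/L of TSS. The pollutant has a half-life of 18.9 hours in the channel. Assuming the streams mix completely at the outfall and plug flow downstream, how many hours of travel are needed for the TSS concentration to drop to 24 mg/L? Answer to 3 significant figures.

Mixed concentration C = ΣQC/ΣQ = (230.0·13.00 + 20.00·405.0) / 250.0 = 11090/250.0 = 44.36 mg/L.
Half-life 18.9 h → k = ln 2 / 18.9 = 0.03667 h⁻¹ = 0.8802 d⁻¹.
44.36·exp(−k·t) = 24 → t = ln(44.36/24)/k = 60300 s = 16.75 h.

16.7 h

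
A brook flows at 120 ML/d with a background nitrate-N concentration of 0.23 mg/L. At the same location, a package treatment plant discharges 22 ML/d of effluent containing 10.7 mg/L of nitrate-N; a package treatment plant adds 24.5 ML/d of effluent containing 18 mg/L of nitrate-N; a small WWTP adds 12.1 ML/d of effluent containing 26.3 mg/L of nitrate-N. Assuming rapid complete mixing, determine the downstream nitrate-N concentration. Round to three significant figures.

5.72 mg/L

Mass balance: C = (120.0·0.2300 + 22.00·10.70 + 24.50·18.00 + 12.10·26.30) / 178.6 = 1022/178.6 = 5.724 mg/L.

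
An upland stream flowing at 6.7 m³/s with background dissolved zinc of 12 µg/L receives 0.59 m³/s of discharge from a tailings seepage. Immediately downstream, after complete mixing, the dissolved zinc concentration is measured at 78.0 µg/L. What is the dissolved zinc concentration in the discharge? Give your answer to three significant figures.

827 µg/L

Mass balance: 6.700·12.00 + 0.5900·Cₑ = 7.290·78.00
→ Cₑ = (7.290·78.00 − 6.700·12.00) / 0.5900 = 827.5 µg/L.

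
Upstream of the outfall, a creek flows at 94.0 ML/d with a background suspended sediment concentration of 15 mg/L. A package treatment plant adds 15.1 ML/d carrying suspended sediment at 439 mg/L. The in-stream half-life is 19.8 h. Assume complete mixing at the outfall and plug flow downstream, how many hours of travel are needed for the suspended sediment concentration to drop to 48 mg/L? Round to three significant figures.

Mixed concentration C = ΣQC/ΣQ = (94.00·15.00 + 15.10·439.0) / 109.1 = 8039/109.1 = 73.68 mg/L.
Half-life 19.8 h → k = ln 2 / 19.8 = 0.03501 h⁻¹ = 0.8402 d⁻¹.
73.68·exp(−k·t) = 48 → t = ln(73.68/48)/k = 44070 s = 12.24 h.

12.2 h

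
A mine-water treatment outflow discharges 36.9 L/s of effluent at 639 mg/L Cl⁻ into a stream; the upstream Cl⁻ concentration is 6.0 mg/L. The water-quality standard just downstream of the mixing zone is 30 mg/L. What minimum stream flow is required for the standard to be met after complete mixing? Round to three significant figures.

Set C_mix = 30: (Q·6.000 + 36.90·639.0) / (Q + 36.90) = 30
→ Q = 36.90·(639.0 − 30)/(30 − 6.000) = 936.3 L/s.

936 L/s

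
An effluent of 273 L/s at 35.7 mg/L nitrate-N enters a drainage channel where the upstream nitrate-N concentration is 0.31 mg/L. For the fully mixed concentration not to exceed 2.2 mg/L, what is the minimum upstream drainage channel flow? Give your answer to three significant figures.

Set C_mix = 2.2: (Q·0.3100 + 273.0·35.70) / (Q + 273.0) = 2.2
→ Q = 273.0·(35.70 − 2.2)/(2.2 − 0.3100) = 4839 L/s.

4840 L/s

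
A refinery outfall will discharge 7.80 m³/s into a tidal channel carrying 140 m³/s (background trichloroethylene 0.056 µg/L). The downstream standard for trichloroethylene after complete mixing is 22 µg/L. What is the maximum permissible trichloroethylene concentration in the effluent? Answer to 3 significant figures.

416 µg/L

At the limit, (Qr·Cr + Qe·Cₑ)/(Qr + Qe) = 22:
Cₑ = (147.8·22 − 140.0·0.05600) / 7.800 = 415.9 µg/L.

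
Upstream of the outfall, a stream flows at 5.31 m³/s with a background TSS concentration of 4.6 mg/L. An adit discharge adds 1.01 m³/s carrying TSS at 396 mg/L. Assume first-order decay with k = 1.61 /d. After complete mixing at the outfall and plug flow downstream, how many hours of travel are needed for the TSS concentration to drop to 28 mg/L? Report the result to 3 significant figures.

13.0 h

After mixing, C = (5.310·4.600 + 1.010·396.0) / 6.320 = 424.4/6.320 = 67.15 mg/L.
67.15·exp(−k·t) = 28 → t = ln(67.15/28)/k = 46940 s = 13.04 h.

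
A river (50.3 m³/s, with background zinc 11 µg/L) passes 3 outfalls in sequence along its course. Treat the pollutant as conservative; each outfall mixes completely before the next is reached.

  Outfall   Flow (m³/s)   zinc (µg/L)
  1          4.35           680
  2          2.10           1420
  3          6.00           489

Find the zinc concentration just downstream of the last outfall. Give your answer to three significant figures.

150 µg/L

After outfall 1: Q = 50.30 + 4.350 = 54.65 m³/s; C = (50.30·11.00 + 4.350·680.0)/54.65 = 64.25 µg/L.
After outfall 2: Q = 54.65 + 2.100 = 56.75 m³/s; C = (54.65·64.25 + 2.100·1420)/56.75 = 114.4 µg/L.
After outfall 3: Q = 56.75 + 6.000 = 62.75 m³/s; C = (56.75·114.4 + 6.000·489.0)/62.75 = 150.2 µg/L.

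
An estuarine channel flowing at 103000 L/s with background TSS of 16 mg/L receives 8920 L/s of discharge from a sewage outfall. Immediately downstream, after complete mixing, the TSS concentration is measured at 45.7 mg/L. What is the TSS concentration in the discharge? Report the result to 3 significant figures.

389 mg/L

Mass balance: 103000·16.00 + 8920·Cₑ = 111900·45.70
→ Cₑ = (111900·45.70 − 103000·16.00) / 8920 = 388.6 mg/L.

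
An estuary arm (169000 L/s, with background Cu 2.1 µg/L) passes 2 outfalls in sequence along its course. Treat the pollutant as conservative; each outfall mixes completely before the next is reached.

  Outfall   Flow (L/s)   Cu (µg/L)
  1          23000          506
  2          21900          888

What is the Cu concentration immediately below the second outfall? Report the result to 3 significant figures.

Below outfall 1: Q → 192000 L/s, C = (169000·2.100 + 23000·506.0)/192000 = 62.46 µg/L.
Below outfall 2: Q → 213900 L/s, C = (192000·62.46 + 21900·888.0)/213900 = 147.0 µg/L.

147 µg/L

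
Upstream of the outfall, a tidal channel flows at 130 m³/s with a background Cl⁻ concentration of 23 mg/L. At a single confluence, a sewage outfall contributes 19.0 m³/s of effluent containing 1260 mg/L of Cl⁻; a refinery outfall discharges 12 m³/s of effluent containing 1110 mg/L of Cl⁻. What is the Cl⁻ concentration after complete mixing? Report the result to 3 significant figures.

250 mg/L

Mass balance: C = (130.0·23.00 + 19.00·1260 + 12.00·1110) / 161.0 = 40250/161.0 = 250.0 mg/L.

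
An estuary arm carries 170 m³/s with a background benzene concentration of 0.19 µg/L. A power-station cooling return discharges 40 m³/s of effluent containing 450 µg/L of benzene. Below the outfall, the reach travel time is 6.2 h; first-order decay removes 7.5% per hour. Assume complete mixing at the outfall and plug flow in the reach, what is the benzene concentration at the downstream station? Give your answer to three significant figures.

Conservation of mass: C = (170.0·0.1900 + 40.00·450.0) / 210.0 = 18030/210.0 = 85.87 µg/L.
7.5%/h lost → k = −ln(1 − 0.075) = 0.07796 h⁻¹.
Applying C = C₀e^(−kt): 85.87 × 0.6167 = 52.96 µg/L.

53.0 µg/L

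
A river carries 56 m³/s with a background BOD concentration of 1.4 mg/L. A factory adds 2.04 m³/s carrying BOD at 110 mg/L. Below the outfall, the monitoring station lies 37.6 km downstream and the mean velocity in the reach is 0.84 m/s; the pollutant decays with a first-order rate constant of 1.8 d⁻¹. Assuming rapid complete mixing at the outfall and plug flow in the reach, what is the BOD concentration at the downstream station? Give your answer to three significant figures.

After mixing, C = (56.00·1.400 + 2.040·110.0) / 58.04 = 302.8/58.04 = 5.217 mg/L.
Travel time t = 37.6·1000 / 0.84 = 44760 s = 12.43 h.
Decay over the reach: 5.217·exp(−kt) = 5.217·0.3936 = 2.053 mg/L.

2.05 mg/L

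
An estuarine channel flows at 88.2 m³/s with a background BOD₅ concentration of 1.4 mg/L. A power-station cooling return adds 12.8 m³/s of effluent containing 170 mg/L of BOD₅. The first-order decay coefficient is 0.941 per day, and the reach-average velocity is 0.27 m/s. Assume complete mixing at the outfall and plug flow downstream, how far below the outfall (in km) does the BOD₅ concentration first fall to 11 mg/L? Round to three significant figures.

Conservation of mass: C = (88.20·1.400 + 12.80·170.0) / 101.0 = 2299/101.0 = 22.77 mg/L.
Set 22.77·exp(−k·t) = 11 → t = ln(22.77/11)/k = 66790 s = 18.55 h.
Distance = v·t = 0.27·66790 = 18030 m = 18.03 km.

18.0 km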